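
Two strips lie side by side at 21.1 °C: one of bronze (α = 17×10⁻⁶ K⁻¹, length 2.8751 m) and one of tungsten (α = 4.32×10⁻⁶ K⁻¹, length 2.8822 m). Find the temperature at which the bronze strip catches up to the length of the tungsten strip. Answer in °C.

T = 216.0 °C

L₁(1 + α₁ΔT) = L₂(1 + α₂ΔT) ⇒ ΔT = (L₂ − L₁)/(α₁L₁ − α₂L₂)
L₂ − L₁ = 2.8822 − 2.8751 = 7.10×10⁻³ m
α₁L₁ − α₂L₂ = 17×10⁻⁶×2.8751 − 4.32×10⁻⁶×2.8822 = 3.6425596×10⁻⁵ m/K
ΔT = 7.10×10⁻³ / 3.6425596×10⁻⁵ = 194.918 K
T = 21.1 + 194.918 = 216.018 °C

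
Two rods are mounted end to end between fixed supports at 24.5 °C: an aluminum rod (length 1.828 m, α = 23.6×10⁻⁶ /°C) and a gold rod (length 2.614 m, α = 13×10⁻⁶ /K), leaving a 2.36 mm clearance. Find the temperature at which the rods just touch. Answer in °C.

α₁L₁ = 4.31408×10⁻⁵ m/K, α₂L₂ = 3.3982×10⁻⁵ m/K → total 7.71228×10⁻⁵ m/K
ΔT = g/(α₁L₁+α₂L₂) = 2.36×10⁻³ / 7.71228×10⁻⁵ = 30.601 K
T = 24.5 + 30.601 = 55.101 °C

T = 55.1 °C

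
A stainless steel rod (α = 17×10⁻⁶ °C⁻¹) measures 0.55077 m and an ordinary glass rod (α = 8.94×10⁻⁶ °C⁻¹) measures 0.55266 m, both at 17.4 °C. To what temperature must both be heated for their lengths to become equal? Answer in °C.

L₁(1 + α₁ΔT) = L₂(1 + α₂ΔT) ⇒ ΔT = (L₂ − L₁)/(α₁L₁ − α₂L₂)
L₂ − L₁ = 0.55266 − 0.55077 = 1.89×10⁻³ m
α₁L₁ − α₂L₂ = 17×10⁻⁶×0.55077 − 8.94×10⁻⁶×0.55266 = 4.4223096×10⁻⁶ m/K
ΔT = 1.89×10⁻³ / 4.4223096×10⁻⁶ = 427.378 K
T = 17.4 + 427.378 = 444.778 °C

T = 444.8 °C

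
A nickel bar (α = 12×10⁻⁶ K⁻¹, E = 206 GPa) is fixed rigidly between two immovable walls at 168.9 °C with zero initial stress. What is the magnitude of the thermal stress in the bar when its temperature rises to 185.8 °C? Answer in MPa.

Fully constrained: the free strain ε = αΔT is blocked, so σ = Eε = EαΔT.
|ΔT| = 16.9 K
σ = 206×10⁹ × 12×10⁻⁶ × 16.9 = 4.18×10⁷ Pa

σ = 41.8 MPa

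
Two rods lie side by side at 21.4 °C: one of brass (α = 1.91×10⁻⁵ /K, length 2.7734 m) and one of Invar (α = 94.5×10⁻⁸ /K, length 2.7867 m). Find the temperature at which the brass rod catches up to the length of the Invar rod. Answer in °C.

L₁(1 + α₁ΔT) = L₂(1 + α₂ΔT) ⇒ ΔT = (L₂ − L₁)/(α₁L₁ − α₂L₂)
L₂ − L₁ = 2.7867 − 2.7734 = 1.33×10⁻² m
α₁L₁ − α₂L₂ = 1.91×10⁻⁵×2.7734 − 94.5×10⁻⁸×2.7867 = 5.03385085×10⁻⁵ m/K
ΔT = 1.33×10⁻² / 5.03385085×10⁻⁵ = 264.211 K
T = 21.4 + 264.211 = 285.611 °C

T = 285.6 °C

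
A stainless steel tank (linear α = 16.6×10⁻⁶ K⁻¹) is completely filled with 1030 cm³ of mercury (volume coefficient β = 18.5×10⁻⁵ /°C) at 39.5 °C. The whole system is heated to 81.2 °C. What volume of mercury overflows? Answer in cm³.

5.81 cm³

The tank also expands: β_container ≈ 3α = 4.98×10⁻⁵ /K
Net overflow = V₀(β_liq − 3α_cont)ΔT
β − 3α = 1.85×10⁻⁴ − 4.98×10⁻⁵ = 1.352×10⁻⁴ /K; ΔT = 41.7 K
ΔV = 1030 × 1.352×10⁻⁴ × 41.7 = 5.81 cm³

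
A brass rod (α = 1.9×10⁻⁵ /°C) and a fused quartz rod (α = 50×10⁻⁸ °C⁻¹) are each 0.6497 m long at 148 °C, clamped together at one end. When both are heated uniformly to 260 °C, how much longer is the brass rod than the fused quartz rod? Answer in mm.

1.35 mm

ΔT = 112 K
brass: ΔL = 1.9×10⁻⁵ × 0.6497 m × 112 = 1.3826×10⁻³ m = 1.3826 mm
fused quartz: ΔL = 50×10⁻⁸ × 0.6497 m × 112 = 3.6383×10⁻⁵ m = 0.036383 mm
difference = 1.3826 − 0.036383 = 1.346217 mm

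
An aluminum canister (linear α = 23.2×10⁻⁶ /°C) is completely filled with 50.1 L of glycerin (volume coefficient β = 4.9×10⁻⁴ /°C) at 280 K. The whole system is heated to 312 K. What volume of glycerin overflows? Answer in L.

0.674 L

The canister also expands: β_container ≈ 3α = 6.96×10⁻⁵ /K
Net overflow = V₀(β_liq − 3α_cont)ΔT
β − 3α = 4.90×10⁻⁴ − 6.96×10⁻⁵ = 4.204×10⁻⁴ /K; ΔT = 32 K
ΔV = 50.1 × 4.204×10⁻⁴ × 32 = 0.674 L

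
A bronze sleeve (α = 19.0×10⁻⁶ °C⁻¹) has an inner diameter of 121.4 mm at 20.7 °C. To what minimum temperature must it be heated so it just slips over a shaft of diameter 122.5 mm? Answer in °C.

Required Δd = 122.5 − 121.4 = 1.1 mm
Δd = αd₀ΔT ⇒ ΔT = Δd/(αd₀) = 1.1 / (19.0×10⁻⁶ × 121.4) = 476.89 K
T_min = 20.7 + 476.89 = 497.59 °C

T = 498 °C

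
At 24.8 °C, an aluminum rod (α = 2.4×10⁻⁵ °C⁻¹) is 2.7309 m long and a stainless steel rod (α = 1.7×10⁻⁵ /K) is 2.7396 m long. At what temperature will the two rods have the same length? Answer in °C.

L₁(1 + α₁ΔT) = L₂(1 + α₂ΔT) ⇒ ΔT = (L₂ − L₁)/(α₁L₁ − α₂L₂)
L₂ − L₁ = 2.7396 − 2.7309 = 8.70×10⁻³ m
α₁L₁ − α₂L₂ = 2.4×10⁻⁵×2.7309 − 1.7×10⁻⁵×2.7396 = 1.89684×10⁻⁵ m/K
ΔT = 8.70×10⁻³ / 1.89684×10⁻⁵ = 458.658 K
T = 24.8 + 458.658 = 483.458 °C

T = 483.5 °C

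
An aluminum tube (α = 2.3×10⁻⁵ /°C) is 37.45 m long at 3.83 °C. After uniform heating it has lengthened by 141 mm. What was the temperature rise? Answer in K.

ΔL = αL₀ΔT ⇒ ΔT = ΔL / (αL₀)
ΔT = 141×10⁻³ m / (2.3×10⁻⁵ × 37.45 m) = 163.70 K

ΔT = 164 K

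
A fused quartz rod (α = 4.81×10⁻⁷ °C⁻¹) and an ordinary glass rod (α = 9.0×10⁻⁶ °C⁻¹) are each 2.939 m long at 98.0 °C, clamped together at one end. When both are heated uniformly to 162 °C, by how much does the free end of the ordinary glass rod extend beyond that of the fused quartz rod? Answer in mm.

ΔT = 64.0 K
fused quartz: ΔL = 4.81×10⁻⁷ × 2.939 m × 64.0 = 9.0474×10⁻⁵ m = 0.090474 mm
ordinary glass: ΔL = 9.0×10⁻⁶ × 2.939 m × 64.0 = 1.6929×10⁻³ m = 1.6929 mm
difference = 1.6929 − 0.090474 = 1.602426 mm

1.60 mm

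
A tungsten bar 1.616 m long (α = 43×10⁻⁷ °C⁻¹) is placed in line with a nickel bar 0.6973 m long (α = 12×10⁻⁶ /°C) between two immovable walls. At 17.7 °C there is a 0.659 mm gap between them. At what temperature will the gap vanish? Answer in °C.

T = 60.7 °C

Gap closes when ΔL₁ + ΔL₂ = 0.659 mm = 6.59×10⁻⁴ m
(α₁L₁ + α₂L₂)ΔT = g
α₁L₁ + α₂L₂ = 43×10⁻⁷×1.616 + 12×10⁻⁶×0.6973 = 1.53164×10⁻⁵ m/K
ΔT = 6.59×10⁻⁴ / 1.53164×10⁻⁵ = 43.026 K
T = 17.7 + 43.026 = 60.726 °C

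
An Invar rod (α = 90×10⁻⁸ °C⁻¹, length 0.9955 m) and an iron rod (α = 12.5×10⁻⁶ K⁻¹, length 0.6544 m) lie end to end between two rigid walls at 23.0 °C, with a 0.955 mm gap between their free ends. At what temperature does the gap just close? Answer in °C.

Gap closes when ΔL₁ + ΔL₂ = 0.955 mm = 9.55×10⁻⁴ m
(α₁L₁ + α₂L₂)ΔT = g
α₁L₁ + α₂L₂ = 90×10⁻⁸×0.9955 + 12.5×10⁻⁶×0.6544 = 9.07595×10⁻⁶ m/K
ΔT = 9.55×10⁻⁴ / 9.07595×10⁻⁶ = 105.22 K
T = 23.0 + 105.22 = 128.22 °C

T = 128 °C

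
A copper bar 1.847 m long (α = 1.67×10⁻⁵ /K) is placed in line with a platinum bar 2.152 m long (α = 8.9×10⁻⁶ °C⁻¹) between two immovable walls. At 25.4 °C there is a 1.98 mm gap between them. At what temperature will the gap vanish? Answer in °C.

T = 65.0 °C

Gap closes when ΔL₁ + ΔL₂ = 1.98 mm = 1.98×10⁻³ m
(α₁L₁ + α₂L₂)ΔT = g
α₁L₁ + α₂L₂ = 1.67×10⁻⁵×1.847 + 8.9×10⁻⁶×2.152 = 4.99977×10⁻⁵ m/K
ΔT = 1.98×10⁻³ / 4.99977×10⁻⁵ = 39.602 K
T = 25.4 + 39.602 = 65.002 °C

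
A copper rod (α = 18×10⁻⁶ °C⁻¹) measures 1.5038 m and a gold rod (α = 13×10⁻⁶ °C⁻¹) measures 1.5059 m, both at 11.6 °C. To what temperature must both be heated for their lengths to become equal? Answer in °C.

T = 291.9 °C

Equal length when α₁L₁ΔT − α₂L₂ΔT = L₂ − L₁ = 2.10×10⁻³ m
α₁L₁ = 2.70684×10⁻⁵, α₂L₂ = 1.95767×10⁻⁵ → Δ(αL) = 7.4917×10⁻⁶ m/K
ΔT = 2.10×10⁻³ / 7.4917×10⁻⁶ = 280.310 K, so T = 11.6 + 280.310 = 291.910 °C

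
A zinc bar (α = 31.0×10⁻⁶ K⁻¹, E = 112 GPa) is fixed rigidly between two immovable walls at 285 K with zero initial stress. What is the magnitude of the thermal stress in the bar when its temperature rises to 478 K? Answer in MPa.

σ = 670 MPa

Fully constrained: the free strain ε = αΔT is blocked, so σ = Eε = EαΔT.
|ΔT| = 193 K
σ = 112×10⁹ × 31.0×10⁻⁶ × 193 = 6.70×10⁸ Pa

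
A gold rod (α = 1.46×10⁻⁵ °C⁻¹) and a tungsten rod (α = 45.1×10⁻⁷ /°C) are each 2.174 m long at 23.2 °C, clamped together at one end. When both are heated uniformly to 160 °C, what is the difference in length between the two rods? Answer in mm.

3.00 mm

ΔT = 136.8 K
gold: ΔL = 1.46×10⁻⁵ × 2.174 m × 136.8 = 4.3421×10⁻³ m = 4.3421 mm
tungsten: ΔL = 45.1×10⁻⁷ × 2.174 m × 136.8 = 1.3413×10⁻³ m = 1.3413 mm
difference = 4.3421 − 1.3413 = 3.0008 mm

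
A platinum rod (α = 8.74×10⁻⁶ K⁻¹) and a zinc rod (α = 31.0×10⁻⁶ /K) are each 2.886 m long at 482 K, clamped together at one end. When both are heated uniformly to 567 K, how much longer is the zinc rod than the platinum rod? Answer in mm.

ΔT = 85 K
platinum: ΔL = 8.74×10⁻⁶ × 2.886 m × 85 = 2.1440×10⁻³ m = 2.1440 mm
zinc: ΔL = 31.0×10⁻⁶ × 2.886 m × 85 = 7.6046×10⁻³ m = 7.6046 mm
difference = 7.6046 − 2.1440 = 5.4606 mm

5.46 mm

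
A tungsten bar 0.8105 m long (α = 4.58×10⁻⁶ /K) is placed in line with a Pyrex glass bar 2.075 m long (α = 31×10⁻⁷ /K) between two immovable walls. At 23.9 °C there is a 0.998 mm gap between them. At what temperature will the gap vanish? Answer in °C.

α₁L₁ = 3.71209×10⁻⁶ m/K, α₂L₂ = 6.4325×10⁻⁶ m/K → total 1.014459×10⁻⁵ m/K
ΔT = g/(α₁L₁+α₂L₂) = 9.98×10⁻⁴ / 1.014459×10⁻⁵ = 98.38 K
T = 23.9 + 98.38 = 122.28 °C

T = 122 °C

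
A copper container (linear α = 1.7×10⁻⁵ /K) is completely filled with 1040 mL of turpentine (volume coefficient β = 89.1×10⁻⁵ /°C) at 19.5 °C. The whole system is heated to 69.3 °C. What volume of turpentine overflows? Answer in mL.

The container also expands: β_container ≈ 3α = 5.1×10⁻⁵ /K
Net overflow = V₀(β_liq − 3α_cont)ΔT
β − 3α = 8.91×10⁻⁴ − 5.1×10⁻⁵ = 8.40×10⁻⁴ /K; ΔT = 49.8 K
ΔV = 1040 × 8.40×10⁻⁴ × 49.8 = 43.5 mL

43.5 mL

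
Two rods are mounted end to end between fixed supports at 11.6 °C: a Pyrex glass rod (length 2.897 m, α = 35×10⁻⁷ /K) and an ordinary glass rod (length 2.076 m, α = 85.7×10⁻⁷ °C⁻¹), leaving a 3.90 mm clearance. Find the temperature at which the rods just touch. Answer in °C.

Gap closes when ΔL₁ + ΔL₂ = 3.90 mm = 3.90×10⁻³ m
(α₁L₁ + α₂L₂)ΔT = g
α₁L₁ + α₂L₂ = 35×10⁻⁷×2.897 + 85.7×10⁻⁷×2.076 = 2.793082×10⁻⁵ m/K
ΔT = 3.90×10⁻³ / 2.793082×10⁻⁵ = 139.63 K
T = 11.6 + 139.63 = 151.23 °C

T = 151 °C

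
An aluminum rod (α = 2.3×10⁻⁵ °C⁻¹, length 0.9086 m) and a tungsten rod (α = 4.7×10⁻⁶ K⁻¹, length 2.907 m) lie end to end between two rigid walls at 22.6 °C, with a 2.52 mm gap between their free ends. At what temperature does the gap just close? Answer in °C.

T = 95.5 °C

Gap closes when ΔL₁ + ΔL₂ = 2.52 mm = 2.52×10⁻³ m
(α₁L₁ + α₂L₂)ΔT = g
α₁L₁ + α₂L₂ = 2.3×10⁻⁵×0.9086 + 4.7×10⁻⁶×2.907 = 3.45607×10⁻⁵ m/K
ΔT = 2.52×10⁻³ / 3.45607×10⁻⁵ = 72.915 K
T = 22.6 + 72.915 = 95.515 °C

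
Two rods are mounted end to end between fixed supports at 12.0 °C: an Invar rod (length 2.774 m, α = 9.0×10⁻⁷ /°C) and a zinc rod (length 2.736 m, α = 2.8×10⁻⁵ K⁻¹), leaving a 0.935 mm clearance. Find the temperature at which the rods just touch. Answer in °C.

T = 23.8 °C

Gap closes when ΔL₁ + ΔL₂ = 0.935 mm = 9.35×10⁻⁴ m
(α₁L₁ + α₂L₂)ΔT = g
α₁L₁ + α₂L₂ = 9.0×10⁻⁷×2.774 + 2.8×10⁻⁵×2.736 = 7.91046×10⁻⁵ m/K
ΔT = 9.35×10⁻⁴ / 7.91046×10⁻⁵ = 11.820 K
T = 12.0 + 11.820 = 23.820 °C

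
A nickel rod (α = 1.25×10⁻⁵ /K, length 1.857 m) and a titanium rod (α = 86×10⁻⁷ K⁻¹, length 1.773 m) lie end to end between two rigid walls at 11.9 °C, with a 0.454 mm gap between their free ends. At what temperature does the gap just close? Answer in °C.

T = 23.7 °C

α₁L₁ = 2.32125×10⁻⁵ m/K, α₂L₂ = 1.52478×10⁻⁵ m/K → total 3.84603×10⁻⁵ m/K
ΔT = g/(α₁L₁+α₂L₂) = 4.54×10⁻⁴ / 3.84603×10⁻⁵ = 11.804 K
T = 11.9 + 11.804 = 23.704 °C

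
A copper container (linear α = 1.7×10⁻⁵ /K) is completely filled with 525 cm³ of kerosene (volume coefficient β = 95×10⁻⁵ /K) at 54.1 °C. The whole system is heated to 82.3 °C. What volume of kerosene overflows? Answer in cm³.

The container also expands: β_container ≈ 3α = 5.1×10⁻⁵ /K
Net overflow = V₀(β_liq − 3α_cont)ΔT
β − 3α = 9.50×10⁻⁴ − 5.1×10⁻⁵ = 8.99×10⁻⁴ /K; ΔT = 28.2 K
ΔV = 525 × 8.99×10⁻⁴ × 28.2 = 13.3 cm³

13.3 cm³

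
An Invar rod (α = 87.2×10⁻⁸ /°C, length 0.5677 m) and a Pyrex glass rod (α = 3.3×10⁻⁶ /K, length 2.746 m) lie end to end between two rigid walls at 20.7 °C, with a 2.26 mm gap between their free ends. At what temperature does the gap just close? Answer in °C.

T = 257 °C

Gap closes when ΔL₁ + ΔL₂ = 2.26 mm = 2.26×10⁻³ m
(α₁L₁ + α₂L₂)ΔT = g
α₁L₁ + α₂L₂ = 87.2×10⁻⁸×0.5677 + 3.3×10⁻⁶×2.746 = 9.5568344×10⁻⁶ m/K
ΔT = 2.26×10⁻³ / 9.5568344×10⁻⁶ = 236.48 K
T = 20.7 + 236.48 = 257.18 °C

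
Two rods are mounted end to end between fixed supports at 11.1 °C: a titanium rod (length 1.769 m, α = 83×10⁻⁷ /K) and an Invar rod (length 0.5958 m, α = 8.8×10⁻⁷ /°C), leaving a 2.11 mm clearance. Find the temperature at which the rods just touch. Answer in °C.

α₁L₁ = 1.46827×10⁻⁵ m/K, α₂L₂ = 5.24304×10⁻⁷ m/K → total 1.5207004×10⁻⁵ m/K
ΔT = g/(α₁L₁+α₂L₂) = 2.11×10⁻³ / 1.5207004×10⁻⁵ = 138.75 K
T = 11.1 + 138.75 = 149.85 °C

T = 150 °C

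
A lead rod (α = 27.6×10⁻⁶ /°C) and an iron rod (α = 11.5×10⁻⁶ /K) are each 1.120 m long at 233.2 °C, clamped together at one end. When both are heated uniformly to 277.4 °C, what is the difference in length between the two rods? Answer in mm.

0.797 mm

ΔT = 44.2 K
lead: ΔL = 27.6×10⁻⁶ × 1.120 m × 44.2 = 1.3663×10⁻³ m = 1.3663 mm
iron: ΔL = 11.5×10⁻⁶ × 1.120 m × 44.2 = 5.6930×10⁻⁴ m = 0.56930 mm
difference = 1.3663 − 0.56930 = 0.7970 mm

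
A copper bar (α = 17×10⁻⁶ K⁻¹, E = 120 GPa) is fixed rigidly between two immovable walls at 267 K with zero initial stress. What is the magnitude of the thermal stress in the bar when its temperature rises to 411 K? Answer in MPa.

Fully constrained: the free strain ε = αΔT is blocked, so σ = Eε = EαΔT.
|ΔT| = 144 K
σ = 120×10⁹ × 17×10⁻⁶ × 144 = 2.94×10⁸ Pa

σ = 294 MPa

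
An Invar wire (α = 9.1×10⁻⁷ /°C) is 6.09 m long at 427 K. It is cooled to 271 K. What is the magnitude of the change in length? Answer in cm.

ΔL = 0.0865 cm

|ΔT| = |271 − 427| = 156 K
ΔL = αL₀ΔT = (9.1×10⁻⁷)(6.09)(156) = 8.65×10⁻⁴ m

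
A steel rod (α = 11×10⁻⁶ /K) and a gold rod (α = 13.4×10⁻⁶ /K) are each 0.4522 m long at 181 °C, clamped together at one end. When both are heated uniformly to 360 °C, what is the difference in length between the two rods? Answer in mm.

ΔT = 179 K
steel: ΔL = 11×10⁻⁶ × 0.4522 m × 179 = 8.9038×10⁻⁴ m = 0.89038 mm
gold: ΔL = 13.4×10⁻⁶ × 0.4522 m × 179 = 1.0846×10⁻³ m = 1.0846 mm
difference = 1.0846 − 0.89038 = 0.19422 mm

0.194 mm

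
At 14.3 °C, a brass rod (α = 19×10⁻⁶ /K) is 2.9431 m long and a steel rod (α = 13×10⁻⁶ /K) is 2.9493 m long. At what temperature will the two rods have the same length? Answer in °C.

T = 367.0 °C

L₁(1 + α₁ΔT) = L₂(1 + α₂ΔT) ⇒ ΔT = (L₂ − L₁)/(α₁L₁ − α₂L₂)
L₂ − L₁ = 2.9493 − 2.9431 = 6.20×10⁻³ m
α₁L₁ − α₂L₂ = 19×10⁻⁶×2.9431 − 13×10⁻⁶×2.9493 = 1.7578×10⁻⁵ m/K
ΔT = 6.20×10⁻³ / 1.7578×10⁻⁵ = 352.714 K
T = 14.3 + 352.714 = 367.014 °C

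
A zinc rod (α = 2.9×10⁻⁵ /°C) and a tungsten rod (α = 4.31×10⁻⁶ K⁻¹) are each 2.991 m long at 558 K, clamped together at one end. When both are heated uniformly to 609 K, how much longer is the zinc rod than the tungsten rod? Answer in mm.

ΔT = 51 K
zinc: ΔL = 2.9×10⁻⁵ × 2.991 m × 51 = 4.4237×10⁻³ m = 4.4237 mm
tungsten: ΔL = 4.31×10⁻⁶ × 2.991 m × 51 = 6.5745×10⁻⁴ m = 0.65745 mm
difference = 4.4237 − 0.65745 = 3.76625 mm

3.77 mm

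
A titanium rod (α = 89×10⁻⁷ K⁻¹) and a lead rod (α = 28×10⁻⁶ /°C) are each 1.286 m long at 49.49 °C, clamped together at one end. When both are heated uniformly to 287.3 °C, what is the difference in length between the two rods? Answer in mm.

ΔT = 237.81 K
titanium: ΔL = 89×10⁻⁷ × 1.286 m × 237.81 = 2.7218×10⁻³ m = 2.7218 mm
lead: ΔL = 28×10⁻⁶ × 1.286 m × 237.81 = 8.5631×10⁻³ m = 8.5631 mm
difference = 8.5631 − 2.7218 = 5.8413 mm

5.84 mm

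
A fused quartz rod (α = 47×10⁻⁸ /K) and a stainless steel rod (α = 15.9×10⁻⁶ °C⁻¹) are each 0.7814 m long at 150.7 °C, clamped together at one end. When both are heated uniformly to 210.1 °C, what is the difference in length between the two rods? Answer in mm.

0.716 mm

ΔT = 59.4 K
fused quartz: ΔL = 47×10⁻⁸ × 0.7814 m × 59.4 = 2.1815×10⁻⁵ m = 0.021815 mm
stainless steel: ΔL = 15.9×10⁻⁶ × 0.7814 m × 59.4 = 7.3800×10⁻⁴ m = 0.73800 mm
difference = 0.73800 − 0.021815 = 0.716185 mm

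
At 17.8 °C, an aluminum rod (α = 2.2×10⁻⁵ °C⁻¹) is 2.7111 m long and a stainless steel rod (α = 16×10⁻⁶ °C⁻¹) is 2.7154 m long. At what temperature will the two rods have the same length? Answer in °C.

Equal length when α₁L₁ΔT − α₂L₂ΔT = L₂ − L₁ = 4.30×10⁻³ m
α₁L₁ = 5.96442×10⁻⁵, α₂L₂ = 4.34464×10⁻⁵ → Δ(αL) = 1.61978×10⁻⁵ m/K
ΔT = 4.30×10⁻³ / 1.61978×10⁻⁵ = 265.468 K, so T = 17.8 + 265.468 = 283.268 °C

T = 283.3 °C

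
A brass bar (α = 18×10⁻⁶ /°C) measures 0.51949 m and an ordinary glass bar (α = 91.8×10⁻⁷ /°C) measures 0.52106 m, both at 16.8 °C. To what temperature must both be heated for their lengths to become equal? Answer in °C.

T = 360.5 °C

Equal length when α₁L₁ΔT − α₂L₂ΔT = L₂ − L₁ = 1.57×10⁻³ m
α₁L₁ = 9.35082×10⁻⁶, α₂L₂ = 4.7833308×10⁻⁶ → Δ(αL) = 4.5674892×10⁻⁶ m/K
ΔT = 1.57×10⁻³ / 4.5674892×10⁻⁶ = 343.734 K, so T = 16.8 + 343.734 = 360.534 °C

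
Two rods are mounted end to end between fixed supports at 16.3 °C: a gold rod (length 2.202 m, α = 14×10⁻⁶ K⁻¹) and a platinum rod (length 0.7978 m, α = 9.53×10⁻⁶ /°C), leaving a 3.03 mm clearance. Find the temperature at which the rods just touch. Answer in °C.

Gap closes when ΔL₁ + ΔL₂ = 3.03 mm = 3.03×10⁻³ m
(α₁L₁ + α₂L₂)ΔT = g
α₁L₁ + α₂L₂ = 14×10⁻⁶×2.202 + 9.53×10⁻⁶×0.7978 = 3.8431034×10⁻⁵ m/K
ΔT = 3.03×10⁻³ / 3.8431034×10⁻⁵ = 78.843 K
T = 16.3 + 78.843 = 95.143 °C

T = 95.1 °C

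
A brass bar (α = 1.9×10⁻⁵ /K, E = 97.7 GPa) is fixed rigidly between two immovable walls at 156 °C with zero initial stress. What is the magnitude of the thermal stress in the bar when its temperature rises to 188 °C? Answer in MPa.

σ = 59.4 MPa

Fully constrained: the free strain ε = αΔT is blocked, so σ = Eε = EαΔT.
|ΔT| = 32 K
σ = 97.7×10⁹ × 1.9×10⁻⁵ × 32 = 5.94×10⁷ Pa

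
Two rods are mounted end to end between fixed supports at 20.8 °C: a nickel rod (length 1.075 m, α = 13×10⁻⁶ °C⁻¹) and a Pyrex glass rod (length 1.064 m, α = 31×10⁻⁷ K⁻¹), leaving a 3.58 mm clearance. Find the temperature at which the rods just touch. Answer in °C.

T = 228 °C

α₁L₁ = 1.3975×10⁻⁵ m/K, α₂L₂ = 3.2984×10⁻⁶ m/K → total 1.72734×10⁻⁵ m/K
ΔT = g/(α₁L₁+α₂L₂) = 3.58×10⁻³ / 1.72734×10⁻⁵ = 207.26 K
T = 20.8 + 207.26 = 228.06 °C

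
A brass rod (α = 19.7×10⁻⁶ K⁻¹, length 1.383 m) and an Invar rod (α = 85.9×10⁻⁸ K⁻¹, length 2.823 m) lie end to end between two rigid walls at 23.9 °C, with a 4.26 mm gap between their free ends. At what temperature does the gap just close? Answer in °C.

T = 167 °C

α₁L₁ = 2.72451×10⁻⁵ m/K, α₂L₂ = 2.424957×10⁻⁶ m/K → total 2.9670057×10⁻⁵ m/K
ΔT = g/(α₁L₁+α₂L₂) = 4.26×10⁻³ / 2.9670057×10⁻⁵ = 143.58 K
T = 23.9 + 143.58 = 167.48 °C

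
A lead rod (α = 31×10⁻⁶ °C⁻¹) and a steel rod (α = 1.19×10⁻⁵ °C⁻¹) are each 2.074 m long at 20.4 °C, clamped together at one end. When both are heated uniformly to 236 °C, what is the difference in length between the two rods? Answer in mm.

ΔT = 215.6 K
lead: ΔL = 31×10⁻⁶ × 2.074 m × 215.6 = 1.3862×10⁻² m = 13.862 mm
steel: ΔL = 1.19×10⁻⁵ × 2.074 m × 215.6 = 5.3211×10⁻³ m = 5.3211 mm
difference = 13.862 − 5.3211 = 8.5409 mm

8.54 mm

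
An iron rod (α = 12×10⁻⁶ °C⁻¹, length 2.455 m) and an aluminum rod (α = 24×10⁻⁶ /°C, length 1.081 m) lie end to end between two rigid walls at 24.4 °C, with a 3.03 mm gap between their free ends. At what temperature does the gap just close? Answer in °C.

T = 79.1 °C

Gap closes when ΔL₁ + ΔL₂ = 3.03 mm = 3.03×10⁻³ m
(α₁L₁ + α₂L₂)ΔT = g
α₁L₁ + α₂L₂ = 12×10⁻⁶×2.455 + 24×10⁻⁶×1.081 = 5.5404×10⁻⁵ m/K
ΔT = 3.03×10⁻³ / 5.5404×10⁻⁵ = 54.689 K
T = 24.4 + 54.689 = 79.089 °C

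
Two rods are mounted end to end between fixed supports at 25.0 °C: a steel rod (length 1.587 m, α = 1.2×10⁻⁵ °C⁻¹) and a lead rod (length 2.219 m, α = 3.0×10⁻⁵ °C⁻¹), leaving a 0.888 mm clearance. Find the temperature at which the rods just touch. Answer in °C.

T = 35.4 °C

α₁L₁ = 1.9044×10⁻⁵ m/K, α₂L₂ = 6.657×10⁻⁵ m/K → total 8.5614×10⁻⁵ m/K
ΔT = g/(α₁L₁+α₂L₂) = 8.88×10⁻⁴ / 8.5614×10⁻⁵ = 10.372 K
T = 25.0 + 10.372 = 35.372 °C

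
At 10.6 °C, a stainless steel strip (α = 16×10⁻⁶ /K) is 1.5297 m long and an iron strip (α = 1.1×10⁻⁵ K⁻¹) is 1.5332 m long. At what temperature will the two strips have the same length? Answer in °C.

T = 470.5 °C

L₁(1 + α₁ΔT) = L₂(1 + α₂ΔT) ⇒ ΔT = (L₂ − L₁)/(α₁L₁ − α₂L₂)
L₂ − L₁ = 1.5332 − 1.5297 = 3.50×10⁻³ m
α₁L₁ − α₂L₂ = 16×10⁻⁶×1.5297 − 1.1×10⁻⁵×1.5332 = 7.61×10⁻⁶ m/K
ΔT = 3.50×10⁻³ / 7.61×10⁻⁶ = 459.921 K
T = 10.6 + 459.921 = 470.521 °C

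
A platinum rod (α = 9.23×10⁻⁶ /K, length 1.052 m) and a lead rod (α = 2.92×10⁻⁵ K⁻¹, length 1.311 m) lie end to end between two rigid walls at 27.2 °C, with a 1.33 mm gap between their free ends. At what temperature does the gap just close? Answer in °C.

T = 54.9 °C

α₁L₁ = 9.70996×10⁻⁶ m/K, α₂L₂ = 3.82812×10⁻⁵ m/K → total 4.799116×10⁻⁵ m/K
ΔT = g/(α₁L₁+α₂L₂) = 1.33×10⁻³ / 4.799116×10⁻⁵ = 27.713 K
T = 27.2 + 27.713 = 54.913 °C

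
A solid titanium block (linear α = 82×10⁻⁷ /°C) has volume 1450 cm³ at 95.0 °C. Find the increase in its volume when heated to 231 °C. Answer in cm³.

Isotropic solid: β ≈ 3α = 2.5×10⁻⁵ /K; ΔT = 136.0 K
ΔV = 3αV₀ΔT = 3(82×10⁻⁷)(1450)(136.0) = 4.85 cm³

ΔV = 4.85 cm³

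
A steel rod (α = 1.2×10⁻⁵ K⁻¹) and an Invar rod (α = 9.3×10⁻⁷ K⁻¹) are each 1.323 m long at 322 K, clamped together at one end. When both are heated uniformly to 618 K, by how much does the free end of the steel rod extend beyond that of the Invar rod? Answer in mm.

ΔT = 296 K
steel: ΔL = 1.2×10⁻⁵ × 1.323 m × 296 = 4.6993×10⁻³ m = 4.6993 mm
Invar: ΔL = 9.3×10⁻⁷ × 1.323 m × 296 = 3.6420×10⁻⁴ m = 0.36420 mm
difference = 4.6993 − 0.36420 = 4.3351 mm

4.34 mm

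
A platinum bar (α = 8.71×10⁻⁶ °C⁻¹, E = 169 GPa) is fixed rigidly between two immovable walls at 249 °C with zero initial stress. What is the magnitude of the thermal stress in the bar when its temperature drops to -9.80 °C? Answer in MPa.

Fully constrained: the free strain ε = αΔT is blocked, so σ = Eε = EαΔT.
|ΔT| = 258.80 K
σ = 169×10⁹ × 8.71×10⁻⁶ × 258.80 = 3.81×10⁸ Pa

σ = 381 MPa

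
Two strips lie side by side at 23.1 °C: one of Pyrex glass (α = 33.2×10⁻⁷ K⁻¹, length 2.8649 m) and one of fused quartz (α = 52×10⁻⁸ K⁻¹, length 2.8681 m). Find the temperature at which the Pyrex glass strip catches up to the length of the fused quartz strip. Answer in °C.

L₁(1 + α₁ΔT) = L₂(1 + α₂ΔT) ⇒ ΔT = (L₂ − L₁)/(α₁L₁ − α₂L₂)
L₂ − L₁ = 2.8681 − 2.8649 = 3.20×10⁻³ m
α₁L₁ − α₂L₂ = 33.2×10⁻⁷×2.8649 − 52×10⁻⁸×2.8681 = 8.020056×10⁻⁶ m/K
ΔT = 3.20×10⁻³ / 8.020056×10⁻⁶ = 399.000 K
T = 23.1 + 399.000 = 422.100 °C

T = 422.1 °C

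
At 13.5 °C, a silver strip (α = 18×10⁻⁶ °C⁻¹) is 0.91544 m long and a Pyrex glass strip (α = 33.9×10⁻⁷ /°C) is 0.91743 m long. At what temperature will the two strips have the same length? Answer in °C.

L₁(1 + α₁ΔT) = L₂(1 + α₂ΔT) ⇒ ΔT = (L₂ − L₁)/(α₁L₁ − α₂L₂)
L₂ − L₁ = 0.91743 − 0.91544 = 1.99×10⁻³ m
α₁L₁ − α₂L₂ = 18×10⁻⁶×0.91544 − 33.9×10⁻⁷×0.91743 = 1.33678323×10⁻⁵ m/K
ΔT = 1.99×10⁻³ / 1.33678323×10⁻⁵ = 148.865 K
T = 13.5 + 148.865 = 162.365 °C

T = 162.4 °C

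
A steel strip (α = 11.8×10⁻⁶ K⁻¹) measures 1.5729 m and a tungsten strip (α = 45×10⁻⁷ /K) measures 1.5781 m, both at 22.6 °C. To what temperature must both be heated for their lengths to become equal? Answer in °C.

Equal length when α₁L₁ΔT − α₂L₂ΔT = L₂ − L₁ = 5.20×10⁻³ m
α₁L₁ = 1.856022×10⁻⁵, α₂L₂ = 7.10145×10⁻⁶ → Δ(αL) = 1.145877×10⁻⁵ m/K
ΔT = 5.20×10⁻³ / 1.145877×10⁻⁵ = 453.801 K, so T = 22.6 + 453.801 = 476.401 °C

T = 476.4 °C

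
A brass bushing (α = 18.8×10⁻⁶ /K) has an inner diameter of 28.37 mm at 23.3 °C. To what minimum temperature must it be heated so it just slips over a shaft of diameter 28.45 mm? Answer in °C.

T = 173 °C

Required Δd = 28.45 − 28.37 = 0.08 mm
Δd = αd₀ΔT ⇒ ΔT = Δd/(αd₀) = 0.08 / (18.8×10⁻⁶ × 28.37) = 149.99 K
T_min = 23.3 + 149.99 = 173.29 °C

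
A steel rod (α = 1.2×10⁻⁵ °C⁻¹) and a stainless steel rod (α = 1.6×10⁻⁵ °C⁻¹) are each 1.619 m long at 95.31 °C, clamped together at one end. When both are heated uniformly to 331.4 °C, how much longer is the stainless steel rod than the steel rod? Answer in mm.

ΔT = 236.09 K
steel: ΔL = 1.2×10⁻⁵ × 1.619 m × 236.09 = 4.5868×10⁻³ m = 4.5868 mm
stainless steel: ΔL = 1.6×10⁻⁵ × 1.619 m × 236.09 = 6.1157×10⁻³ m = 6.1157 mm
difference = 6.1157 − 4.5868 = 1.5289 mm

1.53 mm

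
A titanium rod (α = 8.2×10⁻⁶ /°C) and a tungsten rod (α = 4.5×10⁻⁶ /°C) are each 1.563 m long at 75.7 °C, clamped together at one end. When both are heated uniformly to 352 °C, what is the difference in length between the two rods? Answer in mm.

ΔT = 276.3 K
titanium: ΔL = 8.2×10⁻⁶ × 1.563 m × 276.3 = 3.5412×10⁻³ m = 3.5412 mm
tungsten: ΔL = 4.5×10⁻⁶ × 1.563 m × 276.3 = 1.9434×10⁻³ m = 1.9434 mm
difference = 3.5412 − 1.9434 = 1.5978 mm

1.60 mm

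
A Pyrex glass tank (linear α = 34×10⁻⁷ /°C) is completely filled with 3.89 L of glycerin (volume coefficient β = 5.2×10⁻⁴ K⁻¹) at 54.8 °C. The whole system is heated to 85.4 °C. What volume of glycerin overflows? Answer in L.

0.0607 L

The tank also expands: β_container ≈ 3α = 1.02×10⁻⁵ /K
Net overflow = V₀(β_liq − 3α_cont)ΔT
β − 3α = 5.20×10⁻⁴ − 1.02×10⁻⁵ = 5.098×10⁻⁴ /K; ΔT = 30.6 K
ΔV = 3.89 × 5.098×10⁻⁴ × 30.6 = 0.0607 L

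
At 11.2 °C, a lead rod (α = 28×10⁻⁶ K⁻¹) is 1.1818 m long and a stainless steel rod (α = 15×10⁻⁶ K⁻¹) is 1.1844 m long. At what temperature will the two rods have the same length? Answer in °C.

L₁(1 + α₁ΔT) = L₂(1 + α₂ΔT) ⇒ ΔT = (L₂ − L₁)/(α₁L₁ − α₂L₂)
L₂ − L₁ = 1.1844 − 1.1818 = 2.60×10⁻³ m
α₁L₁ − α₂L₂ = 28×10⁻⁶×1.1818 − 15×10⁻⁶×1.1844 = 1.53244×10⁻⁵ m/K
ΔT = 2.60×10⁻³ / 1.53244×10⁻⁵ = 169.664 K
T = 11.2 + 169.664 = 180.864 °C

T = 180.9 °C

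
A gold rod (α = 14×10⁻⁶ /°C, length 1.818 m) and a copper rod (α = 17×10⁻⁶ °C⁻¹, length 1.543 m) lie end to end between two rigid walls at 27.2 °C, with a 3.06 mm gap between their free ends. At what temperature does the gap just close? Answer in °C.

Gap closes when ΔL₁ + ΔL₂ = 3.06 mm = 3.06×10⁻³ m
(α₁L₁ + α₂L₂)ΔT = g
α₁L₁ + α₂L₂ = 14×10⁻⁶×1.818 + 17×10⁻⁶×1.543 = 5.1683×10⁻⁵ m/K
ΔT = 3.06×10⁻³ / 5.1683×10⁻⁵ = 59.207 K
T = 27.2 + 59.207 = 86.407 °C

T = 86.4 °C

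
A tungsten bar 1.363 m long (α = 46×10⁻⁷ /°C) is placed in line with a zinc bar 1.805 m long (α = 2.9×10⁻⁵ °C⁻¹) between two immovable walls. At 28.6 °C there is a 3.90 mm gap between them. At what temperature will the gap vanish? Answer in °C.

T = 95.1 °C

α₁L₁ = 6.2698×10⁻⁶ m/K, α₂L₂ = 5.2345×10⁻⁵ m/K → total 5.86148×10⁻⁵ m/K
ΔT = g/(α₁L₁+α₂L₂) = 3.90×10⁻³ / 5.86148×10⁻⁵ = 66.536 K
T = 28.6 + 66.536 = 95.136 °C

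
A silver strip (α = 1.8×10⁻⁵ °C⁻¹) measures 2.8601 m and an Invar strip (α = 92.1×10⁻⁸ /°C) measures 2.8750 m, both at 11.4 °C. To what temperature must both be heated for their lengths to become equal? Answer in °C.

Equal length when α₁L₁ΔT − α₂L₂ΔT = L₂ − L₁ = 1.49×10⁻² m
α₁L₁ = 5.14818×10⁻⁵, α₂L₂ = 2.647875×10⁻⁶ → Δ(αL) = 4.8833925×10⁻⁵ m/K
ΔT = 1.49×10⁻² / 4.8833925×10⁻⁵ = 305.116 K, so T = 11.4 + 305.116 = 316.516 °C

T = 316.5 °C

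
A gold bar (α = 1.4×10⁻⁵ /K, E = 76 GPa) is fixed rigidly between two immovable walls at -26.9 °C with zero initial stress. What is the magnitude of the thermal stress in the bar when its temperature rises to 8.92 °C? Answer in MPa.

Fully constrained: the free strain ε = αΔT is blocked, so σ = Eε = EαΔT.
|ΔT| = 35.82 K
σ = 76.0×10⁹ × 1.4×10⁻⁵ × 35.82 = 3.81×10⁷ Pa

σ = 38.1 MPa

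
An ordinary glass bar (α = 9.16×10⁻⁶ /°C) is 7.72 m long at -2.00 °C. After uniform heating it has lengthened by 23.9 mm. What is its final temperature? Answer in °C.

T = 336 °C

ΔL = αL₀ΔT ⇒ ΔT = ΔL / (αL₀)
ΔT = 23.9×10⁻³ m / (9.16×10⁻⁶ × 7.72 m) = 337.98 K
T = -2.00 + 337.98 = 335.98 °C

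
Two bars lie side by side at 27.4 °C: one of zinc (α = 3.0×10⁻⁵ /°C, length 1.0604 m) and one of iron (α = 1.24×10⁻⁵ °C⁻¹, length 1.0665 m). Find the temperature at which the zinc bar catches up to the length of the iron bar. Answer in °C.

Equal length when α₁L₁ΔT − α₂L₂ΔT = L₂ − L₁ = 6.10×10⁻³ m
α₁L₁ = 3.1812×10⁻⁵, α₂L₂ = 1.32246×10⁻⁵ → Δ(αL) = 1.85874×10⁻⁵ m/K
ΔT = 6.10×10⁻³ / 1.85874×10⁻⁵ = 328.179 K, so T = 27.4 + 328.179 = 355.579 °C

T = 355.6 °C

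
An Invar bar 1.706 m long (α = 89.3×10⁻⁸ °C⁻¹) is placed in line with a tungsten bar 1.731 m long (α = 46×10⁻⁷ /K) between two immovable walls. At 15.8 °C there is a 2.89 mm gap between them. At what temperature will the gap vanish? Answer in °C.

T = 320 °C

α₁L₁ = 1.523458×10⁻⁶ m/K, α₂L₂ = 7.9626×10⁻⁶ m/K → total 9.486058×10⁻⁶ m/K
ΔT = g/(α₁L₁+α₂L₂) = 2.89×10⁻³ / 9.486058×10⁻⁶ = 304.66 K
T = 15.8 + 304.66 = 320.46 °C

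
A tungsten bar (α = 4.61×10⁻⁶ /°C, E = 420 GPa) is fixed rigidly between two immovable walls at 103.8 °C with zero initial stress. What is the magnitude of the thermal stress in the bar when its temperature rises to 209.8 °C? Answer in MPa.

σ = 205 MPa

Fully constrained: the free strain ε = αΔT is blocked, so σ = Eε = EαΔT.
|ΔT| = 106.0 K
σ = 420×10⁹ × 4.61×10⁻⁶ × 106.0 = 2.05×10⁸ Pa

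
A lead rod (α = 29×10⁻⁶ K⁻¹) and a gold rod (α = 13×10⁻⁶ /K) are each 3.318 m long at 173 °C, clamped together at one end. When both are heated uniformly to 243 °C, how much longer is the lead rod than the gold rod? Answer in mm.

3.72 mm

ΔT = 70 K
lead: ΔL = 29×10⁻⁶ × 3.318 m × 70 = 6.7355×10⁻³ m = 6.7355 mm
gold: ΔL = 13×10⁻⁶ × 3.318 m × 70 = 3.0194×10⁻³ m = 3.0194 mm
difference = 6.7355 − 3.0194 = 3.7161 mm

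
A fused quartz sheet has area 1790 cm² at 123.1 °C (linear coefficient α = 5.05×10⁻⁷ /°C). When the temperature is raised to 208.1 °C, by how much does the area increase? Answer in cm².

ΔA = 0.154 cm²

Area coefficient ≈ 2α; |ΔT| = 85.0 K
ΔA = 2αA₀ΔT = 2(5.05×10⁻⁷)(1790)(85.0) = 0.154 cm²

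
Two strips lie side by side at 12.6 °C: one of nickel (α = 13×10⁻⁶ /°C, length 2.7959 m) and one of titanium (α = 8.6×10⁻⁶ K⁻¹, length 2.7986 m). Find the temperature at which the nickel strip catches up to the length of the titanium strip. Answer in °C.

L₁(1 + α₁ΔT) = L₂(1 + α₂ΔT) ⇒ ΔT = (L₂ − L₁)/(α₁L₁ − α₂L₂)
L₂ − L₁ = 2.7986 − 2.7959 = 2.70×10⁻³ m
α₁L₁ − α₂L₂ = 13×10⁻⁶×2.7959 − 8.6×10⁻⁶×2.7986 = 1.227874×10⁻⁵ m/K
ΔT = 2.70×10⁻³ / 1.227874×10⁻⁵ = 219.892 K
T = 12.6 + 219.892 = 232.492 °C

T = 232.5 °C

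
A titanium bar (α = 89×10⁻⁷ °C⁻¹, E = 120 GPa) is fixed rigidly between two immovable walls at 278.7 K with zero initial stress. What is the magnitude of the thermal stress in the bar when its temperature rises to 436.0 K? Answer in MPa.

Fully constrained: the free strain ε = αΔT is blocked, so σ = Eε = EαΔT.
|ΔT| = 157.3 K
σ = 120×10⁹ × 89×10⁻⁷ × 157.3 = 1.68×10⁸ Pa

σ = 168 MPa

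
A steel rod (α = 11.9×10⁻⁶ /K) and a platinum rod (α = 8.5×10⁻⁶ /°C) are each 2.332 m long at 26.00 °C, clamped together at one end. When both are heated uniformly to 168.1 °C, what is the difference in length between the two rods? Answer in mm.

1.13 mm

ΔT = 142.10 K
steel: ΔL = 11.9×10⁻⁶ × 2.332 m × 142.10 = 3.9434×10⁻³ m = 3.9434 mm
platinum: ΔL = 8.5×10⁻⁶ × 2.332 m × 142.10 = 2.8167×10⁻³ m = 2.8167 mm
difference = 3.9434 − 2.8167 = 1.1267 mm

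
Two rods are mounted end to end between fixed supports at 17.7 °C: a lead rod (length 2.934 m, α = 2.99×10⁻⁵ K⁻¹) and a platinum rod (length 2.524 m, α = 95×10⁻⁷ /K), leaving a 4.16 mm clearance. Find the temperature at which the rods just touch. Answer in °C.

T = 54.9 °C

Gap closes when ΔL₁ + ΔL₂ = 4.16 mm = 4.16×10⁻³ m
(α₁L₁ + α₂L₂)ΔT = g
α₁L₁ + α₂L₂ = 2.99×10⁻⁵×2.934 + 95×10⁻⁷×2.524 = 1.117046×10⁻⁴ m/K
ΔT = 4.16×10⁻³ / 1.117046×10⁻⁴ = 37.241 K
T = 17.7 + 37.241 = 54.941 °C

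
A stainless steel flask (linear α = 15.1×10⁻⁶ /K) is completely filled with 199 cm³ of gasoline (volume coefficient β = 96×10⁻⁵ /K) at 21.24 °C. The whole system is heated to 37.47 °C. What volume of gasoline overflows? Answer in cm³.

2.95 cm³

The flask also expands: β_container ≈ 3α = 4.53×10⁻⁵ /K
Net overflow = V₀(β_liq − 3α_cont)ΔT
β − 3α = 9.60×10⁻⁴ − 4.53×10⁻⁵ = 9.147×10⁻⁴ /K; ΔT = 16.23 K
ΔV = 199 × 9.147×10⁻⁴ × 16.23 = 2.95 cm³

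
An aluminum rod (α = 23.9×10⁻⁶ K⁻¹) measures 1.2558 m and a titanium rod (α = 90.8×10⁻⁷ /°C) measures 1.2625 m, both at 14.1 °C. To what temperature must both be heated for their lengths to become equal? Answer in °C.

T = 375.3 °C

Equal length when α₁L₁ΔT − α₂L₂ΔT = L₂ − L₁ = 6.70×10⁻³ m
α₁L₁ = 3.001362×10⁻⁵, α₂L₂ = 1.14635×10⁻⁵ → Δ(αL) = 1.855012×10⁻⁵ m/K
ΔT = 6.70×10⁻³ / 1.855012×10⁻⁵ = 361.184 K, so T = 14.1 + 361.184 = 375.284 °C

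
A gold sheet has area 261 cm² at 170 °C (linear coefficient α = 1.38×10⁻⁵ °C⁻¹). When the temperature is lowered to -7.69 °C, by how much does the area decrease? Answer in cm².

Area coefficient ≈ 2α; |ΔT| = 177.69 K
ΔA = 2αA₀ΔT = 2(1.38×10⁻⁵)(261)(177.69) = 1.28 cm²

ΔA = 1.28 cm²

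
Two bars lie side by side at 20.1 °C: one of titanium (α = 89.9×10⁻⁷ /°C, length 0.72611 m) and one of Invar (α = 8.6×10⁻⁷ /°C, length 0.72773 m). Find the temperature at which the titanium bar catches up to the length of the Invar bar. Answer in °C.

T = 294.6 °C

L₁(1 + α₁ΔT) = L₂(1 + α₂ΔT) ⇒ ΔT = (L₂ − L₁)/(α₁L₁ − α₂L₂)
L₂ − L₁ = 0.72773 − 0.72611 = 1.62×10⁻³ m
α₁L₁ − α₂L₂ = 89.9×10⁻⁷×0.72611 − 8.6×10⁻⁷×0.72773 = 5.9018811×10⁻⁶ m/K
ΔT = 1.62×10⁻³ / 5.9018811×10⁻⁶ = 274.489 K
T = 20.1 + 274.489 = 294.589 °C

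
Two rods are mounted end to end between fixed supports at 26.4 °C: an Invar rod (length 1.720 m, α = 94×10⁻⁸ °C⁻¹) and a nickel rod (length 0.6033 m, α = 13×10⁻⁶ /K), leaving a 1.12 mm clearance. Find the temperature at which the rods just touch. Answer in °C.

T = 145 °C

Gap closes when ΔL₁ + ΔL₂ = 1.12 mm = 1.12×10⁻³ m
(α₁L₁ + α₂L₂)ΔT = g
α₁L₁ + α₂L₂ = 94×10⁻⁸×1.720 + 13×10⁻⁶×0.6033 = 9.4597×10⁻⁶ m/K
ΔT = 1.12×10⁻³ / 9.4597×10⁻⁶ = 118.40 K
T = 26.4 + 118.40 = 144.80 °C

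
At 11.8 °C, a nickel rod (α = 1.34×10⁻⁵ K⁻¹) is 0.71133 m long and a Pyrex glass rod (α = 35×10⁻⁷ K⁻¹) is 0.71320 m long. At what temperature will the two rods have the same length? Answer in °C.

L₁(1 + α₁ΔT) = L₂(1 + α₂ΔT) ⇒ ΔT = (L₂ − L₁)/(α₁L₁ − α₂L₂)
L₂ − L₁ = 0.71320 − 0.71133 = 1.87×10⁻³ m
α₁L₁ − α₂L₂ = 1.34×10⁻⁵×0.71133 − 35×10⁻⁷×0.71320 = 7.035622×10⁻⁶ m/K
ΔT = 1.87×10⁻³ / 7.035622×10⁻⁶ = 265.790 K
T = 11.8 + 265.790 = 277.590 °C

T = 277.6 °C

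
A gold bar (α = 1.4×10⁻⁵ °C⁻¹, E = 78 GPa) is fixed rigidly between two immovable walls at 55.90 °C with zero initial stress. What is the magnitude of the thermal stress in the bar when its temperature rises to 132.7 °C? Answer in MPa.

σ = 83.9 MPa

Fully constrained: the free strain ε = αΔT is blocked, so σ = Eε = EαΔT.
|ΔT| = 76.80 K
σ = 78.0×10⁹ × 1.4×10⁻⁵ × 76.80 = 8.39×10⁷ Pa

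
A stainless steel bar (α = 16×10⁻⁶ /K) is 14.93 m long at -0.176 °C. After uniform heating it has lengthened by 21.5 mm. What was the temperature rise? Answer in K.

ΔL = αL₀ΔT ⇒ ΔT = ΔL / (αL₀)
ΔT = 21.5×10⁻³ m / (16×10⁻⁶ × 14.93 m) = 90.003 K

ΔT = 90.0 K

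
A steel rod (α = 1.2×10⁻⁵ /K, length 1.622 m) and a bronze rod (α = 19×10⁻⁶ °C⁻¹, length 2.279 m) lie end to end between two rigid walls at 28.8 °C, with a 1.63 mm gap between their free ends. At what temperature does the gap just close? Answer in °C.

α₁L₁ = 1.9464×10⁻⁵ m/K, α₂L₂ = 4.3301×10⁻⁵ m/K → total 6.2765×10⁻⁵ m/K
ΔT = g/(α₁L₁+α₂L₂) = 1.63×10⁻³ / 6.2765×10⁻⁵ = 25.970 K
T = 28.8 + 25.970 = 54.770 °C

T = 54.8 °C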